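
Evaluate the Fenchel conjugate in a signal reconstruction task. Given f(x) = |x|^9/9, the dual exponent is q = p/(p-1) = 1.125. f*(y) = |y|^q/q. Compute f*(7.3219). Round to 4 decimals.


The conjugate exponent q satisfies 1/p + 1/q = 1.
p = 9, so q = 9/(9 - 1) = 1.125
|y|^q = 7.3219^1.125 = 9.3908
f*(7.3219) = 9.3908 / 1.125 = 8.3474


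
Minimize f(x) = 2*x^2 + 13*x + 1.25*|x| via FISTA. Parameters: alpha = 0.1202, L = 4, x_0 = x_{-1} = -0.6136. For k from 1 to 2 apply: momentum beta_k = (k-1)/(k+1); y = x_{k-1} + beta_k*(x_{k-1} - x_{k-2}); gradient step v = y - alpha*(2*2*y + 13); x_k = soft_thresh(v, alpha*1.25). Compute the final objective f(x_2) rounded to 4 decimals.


FISTA on f(x) = 2*x^2 + 13*x + 1.25*|x|
L = 4, alpha = 0.1202
Iteration 1: beta = 0.0, y = -0.6136 + 0.0*(-0.6136 + 0.6136) = -0.6136
  grad(y) = 10.5456, v = y - alpha*grad = -1.8812
  prox(v) = soft_thresh(-1.8812, 0.1503) = -1.7309
Iteration 2: beta = 0.3333, y = -1.7309 + 0.3333*(-1.7309 + 0.6136) = -2.1034
  grad(y) = 4.5865, v = y - alpha*grad = -2.6547
  prox(v) = soft_thresh(-2.6547, 0.1503) = -2.5044
f(x_2) = 2*(-2.5044)^2 + 13*(-2.5044) + 1.25*|-2.5044| = -16.8827


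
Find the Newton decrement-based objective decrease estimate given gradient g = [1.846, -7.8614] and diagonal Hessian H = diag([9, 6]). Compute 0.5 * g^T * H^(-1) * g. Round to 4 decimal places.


Step 1: H is diagonal, so H^(-1) * g = [0.2051, -1.3102].
Step 2: g^T H^(-1) g = sum_i g_i^2 / H_ii
  = (1.846)^2/9 + (-7.8614)^2/6
  = 0.3786 + 10.3003 = 10.6789
Step 3: Objective decrease = 0.5 * g^T H^(-1) g = 5.3395


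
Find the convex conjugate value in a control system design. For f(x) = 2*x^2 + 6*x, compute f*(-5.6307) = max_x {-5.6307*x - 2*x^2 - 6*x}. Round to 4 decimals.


f*(y) = sup_x {y*x - a*x^2 - b*x} = sup_x {(y-b)*x - a*x^2}
FOC: (y - b) - 2a*x = 0 => x* = (y - b)/(2a)
x* = (-5.6307 - 6)/(2*2) = -2.9077
f*(-5.6307) = (y-b)^2/(4a) = (-5.6307 - 6)^2/(4*2)
= 135.2732/8 = 16.9091


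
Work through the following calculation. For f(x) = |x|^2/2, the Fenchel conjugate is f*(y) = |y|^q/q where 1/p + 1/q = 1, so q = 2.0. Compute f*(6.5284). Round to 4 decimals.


The conjugate exponent q satisfies 1/p + 1/q = 1.
p = 2, so q = 2/(2 - 1) = 2.0
|y|^q = 6.5284^2.0 = 42.62
f*(6.5284) = 42.62 / 2.0 = 21.31


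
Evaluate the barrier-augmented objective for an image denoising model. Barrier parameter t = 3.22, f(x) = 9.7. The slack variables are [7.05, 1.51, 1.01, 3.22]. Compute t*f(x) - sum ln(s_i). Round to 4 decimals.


Step 1: Compute log-barrier.
ln values: [1.953, 0.4121, 0.01, 1.1694]
phi = -(1.953 + 0.4121 + 0.01 + 1.1694) = -3.5445
Step 2: Compute augmented objective.
t*f(x) = 3.22*9.7 = 31.234
Total = 31.234 - 3.5445 = 27.6895


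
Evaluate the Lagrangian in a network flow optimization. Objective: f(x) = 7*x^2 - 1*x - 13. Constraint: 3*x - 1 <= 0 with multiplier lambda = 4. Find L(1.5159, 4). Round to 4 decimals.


Step 1: Evaluate f(x).
f(1.5159) = 7*1.5159^2 - 1*1.5159 - 13 = 1.5698
Step 2: Evaluate g(x).
g(1.5159) = 3*1.5159 - 1 = 3.5477
Step 3: Compute Lagrangian.
L = 1.5698 + 4*3.5477 = 15.7606


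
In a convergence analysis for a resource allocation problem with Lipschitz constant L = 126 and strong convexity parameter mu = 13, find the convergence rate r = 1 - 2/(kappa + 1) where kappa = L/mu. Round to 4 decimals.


Step 1: Compute the condition number.
kappa = L/mu = 126/13 = 9.6923
Step 2: Compute the convergence rate.
r = 1 - 2/(kappa + 1) = 1 - 2*mu/(L + mu) = (L - mu)/(L + mu) = 113/139 = 0.8129


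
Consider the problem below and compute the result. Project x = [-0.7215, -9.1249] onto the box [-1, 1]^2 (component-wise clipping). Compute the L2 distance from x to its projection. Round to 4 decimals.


Project each component onto [-1, 1].
clip(-0.7215) = -0.7215, clip(-9.1249) = -1.0
Projection = [-0.7215, -1.0]
Squared diffs: [0.0, 66.014]
Distance = sqrt(66.014) = 8.1249


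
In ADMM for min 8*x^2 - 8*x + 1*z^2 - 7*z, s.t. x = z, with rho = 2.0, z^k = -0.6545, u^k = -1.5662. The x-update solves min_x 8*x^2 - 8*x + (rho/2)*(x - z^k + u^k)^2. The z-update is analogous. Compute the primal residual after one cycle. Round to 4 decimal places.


ADMM iteration with rho = 2.0, z^k = -0.6545, u^k = -1.5662
Step 1: x-update.
Minimize 8*x^2 - 8*x + (2.0/2)*(x + 0.6545 - 1.5662)^2
FOC: (2*8 + 2.0)*x = 8 + 2.0*(-0.6545 + 1.5662)
x^{k+1} = 0.5457
Step 2: z-update.
Minimize 1*z^2 - 7*z + (2.0/2)*(0.5457 - z - 1.5662)^2
FOC: (2*1 + 2.0)*z = 7 + 2.0*(0.5457 - 1.5662)
z^{k+1} = 1.2398
Step 3: u-update.
u^{k+1} = -1.5662 + 0.5457 - 1.2398 = -2.2602
Step 4: Primal residual = |0.5457 - 1.2398| = 0.694


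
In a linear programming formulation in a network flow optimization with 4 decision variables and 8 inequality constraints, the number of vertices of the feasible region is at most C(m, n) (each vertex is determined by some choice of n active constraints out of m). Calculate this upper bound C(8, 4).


Each vertex corresponds to some choice of n active constraints out of m, so the number of vertices is at most C(m, n) = m! / (n!(m-n)!).
m = 8, n = 4
Numerator: 8 * 7 * 6 * 5
Denominator: 4! = 24
C(8, 4) = 70


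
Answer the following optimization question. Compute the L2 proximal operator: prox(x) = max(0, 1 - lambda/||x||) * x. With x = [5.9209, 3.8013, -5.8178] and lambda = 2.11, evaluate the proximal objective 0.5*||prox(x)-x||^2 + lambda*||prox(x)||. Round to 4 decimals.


Step 1: Compute ||x||.
||x|| = 9.1298
Step 2: Compute scaling factor.
scale = max(0, 1 - 2.11/9.1298) = 0.7689
Step 3: prox(x) = [4.5525, 2.9228, -4.4732]
||prox(x)|| = 7.0198
Step 4: Proximal objective.
0.5*||prox-x||^2 = 2.2261
lambda*||prox|| = 14.8118
Total = 17.0379


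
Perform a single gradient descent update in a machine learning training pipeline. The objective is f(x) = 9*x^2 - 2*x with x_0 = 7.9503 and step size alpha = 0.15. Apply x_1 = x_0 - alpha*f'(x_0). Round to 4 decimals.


We compute the gradient at x_0 and apply the update.
f'(x) = 18*x - 2
f'(7.9503) = 18*7.9503 - 2 = 141.1054
x_1 = 7.9503 - 0.15*141.1054 = -13.2155


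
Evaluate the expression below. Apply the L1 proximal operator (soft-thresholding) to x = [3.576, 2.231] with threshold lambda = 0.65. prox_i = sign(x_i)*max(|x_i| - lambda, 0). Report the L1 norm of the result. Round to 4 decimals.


Soft-thresholding with lambda = 0.65:
prox(3.576) = sign(3.576)*max(|3.576| - 0.65, 0) = 2.926
prox(2.231) = sign(2.231)*max(|2.231| - 0.65, 0) = 1.581
prox(x) = [2.926, 1.581]
||prox(x)||_1 = 2.926 + 1.581 = 4.507


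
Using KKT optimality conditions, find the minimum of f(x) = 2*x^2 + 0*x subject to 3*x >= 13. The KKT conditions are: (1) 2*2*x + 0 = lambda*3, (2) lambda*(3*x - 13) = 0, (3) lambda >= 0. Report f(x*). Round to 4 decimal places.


Step 1: Try lambda = 0 (constraint inactive).
x_unc = 0/(2*2) = 0.0
Check: 3*0.0 = 0.0 < 13 -- violated!
Step 2: Constraint must be active: 3*x = 13
x* = 13/3 = 4.3333 (rounded; the exact value 13/3 is used below)
lambda = (2*2*(13/3) + 0)/3 = 5.7778
Step 3: Compute optimal value.
f(x*) = 2*(13/3)^2 + 0*(13/3) = 37.5556


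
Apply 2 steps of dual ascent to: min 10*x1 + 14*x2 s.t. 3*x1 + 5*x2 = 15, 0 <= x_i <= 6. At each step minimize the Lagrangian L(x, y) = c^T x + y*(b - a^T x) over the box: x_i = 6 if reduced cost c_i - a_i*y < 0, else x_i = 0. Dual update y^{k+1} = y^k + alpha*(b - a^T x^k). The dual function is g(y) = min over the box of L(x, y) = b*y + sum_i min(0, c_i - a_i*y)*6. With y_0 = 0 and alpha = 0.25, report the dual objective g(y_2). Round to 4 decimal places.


Dual ascent for LP: min 10*x1 + 14*x2, 3*x1 + 5*x2 = 15, 0 <= x_i <= 6
Step 1: y^k = 0.0, reduced costs: (10.0, 14.0)
  x^k = (0.0, 0.0), subgradient = b - a^T x = 15.0
  y^{k+1} = 0.0 + 0.25*15.0 = 3.75
Step 2: y^k = 3.75, reduced costs: (-1.25, -4.75)
  x^k = (6.0, 6.0), subgradient = b - a^T x = -33.0
  y^{k+1} = 3.75 + 0.25*-33.0 = -4.5
Dual objective at y_2 = -4.5: reduced costs (23.5, 36.5), box minimizer x = (0.0, 0.0)
g(y_2) = b*y + (c1 - a1*y)*x1 + (c2 - a2*y)*x2 = 15*(-4.5) + 23.5*0.0 + 36.5*0.0 = -67.5 + 0.0 + 0.0 = -67.5


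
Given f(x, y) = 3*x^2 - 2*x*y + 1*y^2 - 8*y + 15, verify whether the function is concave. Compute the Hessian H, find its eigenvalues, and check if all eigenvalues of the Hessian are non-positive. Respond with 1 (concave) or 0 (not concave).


The Hessian of f(x,y) = 3*x^2 - 2*x*y + 1*y^2 - 8*y + 15 is:
H = [[6, -2], [-2, 2]]
Trace = 6 + 2 = 8
Determinant = 6*2 - (-2)^2 = 8
Discriminant = (8)^2 - 4*8 = 32.0
Eigenvalues: lambda_1 = 1.1716, lambda_2 = 6.8284
The function is not concave.

0


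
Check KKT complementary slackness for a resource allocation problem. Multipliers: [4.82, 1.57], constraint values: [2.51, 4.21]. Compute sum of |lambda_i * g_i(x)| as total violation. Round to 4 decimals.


KKT complementary slackness check:
lambda_1 * g_1 = 4.82 * 2.51 = 12.0982
lambda_2 * g_2 = 1.57 * 4.21 = 6.6097
Total violation = 12.0982 + 6.6097 = 18.7079


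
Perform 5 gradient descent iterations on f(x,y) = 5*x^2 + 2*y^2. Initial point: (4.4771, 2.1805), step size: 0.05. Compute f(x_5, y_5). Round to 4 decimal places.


Gradient descent on f(x,y) = 5*x^2 + 2*y^2.
Starting point: (4.4771, 2.1805), alpha = 0.05
Step 1: grad_x = 2*5*4.4771 = 44.771, grad_y = 2*2*2.1805 = 8.722
  x_1 = 4.4771 - 0.05*44.771 = 2.2386
  y_1 = 2.1805 - 0.05*8.722 = 1.7444
Step 2: grad_x = 2*5*2.2386 = 22.3855, grad_y = 2*2*1.7444 = 6.9776
  x_2 = 2.2386 - 0.05*22.3855 = 1.1193
  y_2 = 1.7444 - 0.05*6.9776 = 1.3955
Step 3: grad_x = 2*5*1.1193 = 11.1928, grad_y = 2*2*1.3955 = 5.5821
  x_3 = 1.1193 - 0.05*11.1928 = 0.5596
  y_3 = 1.3955 - 0.05*5.5821 = 1.1164
Step 4: grad_x = 2*5*0.5596 = 5.5964, grad_y = 2*2*1.1164 = 4.4657
  x_4 = 0.5596 - 0.05*5.5964 = 0.2798
  y_4 = 1.1164 - 0.05*4.4657 = 0.8931
Step 5: grad_x = 2*5*0.2798 = 2.7982, grad_y = 2*2*0.8931 = 3.5725
  x_5 = 0.2798 - 0.05*2.7982 = 0.1399
  y_5 = 0.8931 - 0.05*3.5725 = 0.7145
f(0.1399, 0.7145) = 5*0.1399^2 + 2*0.7145^2 = 1.1189


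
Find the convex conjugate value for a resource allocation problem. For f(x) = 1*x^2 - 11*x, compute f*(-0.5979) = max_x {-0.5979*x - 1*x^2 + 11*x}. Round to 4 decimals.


f*(y) = sup_x {y*x - a*x^2 - b*x} = sup_x {(y-b)*x - a*x^2}
FOC: (y - b) - 2a*x = 0 => x* = (y - b)/(2a)
x* = (-0.5979 + 11)/(2*1) = 5.2011
f*(-0.5979) = (y-b)^2/(4a) = (-0.5979 + 11)^2/(4*1)
= 108.2037/4 = 27.0509


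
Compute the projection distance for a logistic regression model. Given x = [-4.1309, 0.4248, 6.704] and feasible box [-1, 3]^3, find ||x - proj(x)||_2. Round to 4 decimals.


Project each component onto [-1, 3].
clip(-4.1309) = -1.0, clip(0.4248) = 0.4248, clip(6.704) = 3.0
Projection = [-1.0, 0.4248, 3.0]
Squared diffs: [9.8025, 0.0, 13.7196]
Distance = sqrt(23.5221) = 4.85


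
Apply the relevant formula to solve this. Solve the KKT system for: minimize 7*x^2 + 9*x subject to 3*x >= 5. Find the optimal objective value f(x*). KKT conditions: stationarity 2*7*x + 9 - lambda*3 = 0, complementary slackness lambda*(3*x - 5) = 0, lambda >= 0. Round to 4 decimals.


Step 1: Try lambda = 0 (constraint inactive).
x_unc = -9/(2*7) = -0.6429
Check: 3*-0.6429 = -1.9287 < 5 -- violated!
Step 2: Constraint must be active: 3*x = 5
x* = 5/3 = 1.6667 (rounded; the exact value 5/3 is used below)
lambda = (2*7*(5/3) + 9)/3 = 10.7778
Step 3: Compute optimal value.
f(x*) = 7*(5/3)^2 + 9*(5/3) = 34.4444


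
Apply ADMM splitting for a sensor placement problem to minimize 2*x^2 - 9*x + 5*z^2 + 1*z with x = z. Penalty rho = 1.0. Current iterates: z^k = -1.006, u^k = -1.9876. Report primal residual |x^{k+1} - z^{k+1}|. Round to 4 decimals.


ADMM iteration with rho = 1.0, z^k = -1.006, u^k = -1.9876
Step 1: x-update.
Minimize 2*x^2 - 9*x + (1.0/2)*(x + 1.006 - 1.9876)^2
FOC: (2*2 + 1.0)*x = 9 + 1.0*(-1.006 + 1.9876)
x^{k+1} = 1.9963
Step 2: z-update.
Minimize 5*z^2 + 1*z + (1.0/2)*(1.9963 - z - 1.9876)^2
FOC: (2*5 + 1.0)*z = -1 + 1.0*(1.9963 - 1.9876)
z^{k+1} = -0.0901
Step 3: u-update.
u^{k+1} = -1.9876 + 1.9963 + 0.0901 = 0.0988
Step 4: Primal residual = |1.9963 + 0.0901| = 2.0864


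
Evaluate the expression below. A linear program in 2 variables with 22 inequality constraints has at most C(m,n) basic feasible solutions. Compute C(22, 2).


Each vertex corresponds to some choice of n active constraints out of m, so the number of vertices is at most C(m, n) = m! / (n!(m-n)!).
m = 22, n = 2
Numerator: 22 * 21
Denominator: 2! = 2
C(22, 2) = 231


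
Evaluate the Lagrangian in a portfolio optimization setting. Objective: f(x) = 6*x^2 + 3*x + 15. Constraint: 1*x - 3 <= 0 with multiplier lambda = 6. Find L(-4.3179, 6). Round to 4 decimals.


Step 1: Evaluate f(x).
f(-4.3179) = 6*(-4.3179)^2 + 3*(-4.3179) + 15 = 113.9119
Step 2: Evaluate g(x).
g(-4.3179) = 1*-4.3179 - 3 = -7.3179
Step 3: Compute Lagrangian.
L = 113.9119 + 6*-7.3179 = 70.0045


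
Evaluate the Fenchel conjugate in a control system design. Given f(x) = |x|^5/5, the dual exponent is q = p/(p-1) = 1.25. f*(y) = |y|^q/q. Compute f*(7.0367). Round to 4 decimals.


The conjugate exponent q satisfies 1/p + 1/q = 1.
p = 5, so q = 5/(5 - 1) = 1.25
|y|^q = 7.0367^1.25 = 11.4607
f*(7.0367) = 11.4607 / 1.25 = 9.1686


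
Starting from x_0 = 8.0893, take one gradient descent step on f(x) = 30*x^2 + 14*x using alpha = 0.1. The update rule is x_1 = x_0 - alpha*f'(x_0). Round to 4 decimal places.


We compute the gradient at x_0 and apply the update.
f'(x) = 60*x + 14
f'(8.0893) = 60*8.0893 + 14 = 499.358
x_1 = 8.0893 - 0.1*499.358 = -41.8465


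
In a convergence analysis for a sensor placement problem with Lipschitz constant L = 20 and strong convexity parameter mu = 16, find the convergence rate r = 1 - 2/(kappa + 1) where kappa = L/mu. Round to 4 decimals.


Step 1: Compute the condition number.
kappa = L/mu = 20/16 = 1.25
Step 2: Compute the convergence rate.
r = 1 - 2/(kappa + 1) = 1 - 2*mu/(L + mu) = (L - mu)/(L + mu) = 4/36 = 0.1111


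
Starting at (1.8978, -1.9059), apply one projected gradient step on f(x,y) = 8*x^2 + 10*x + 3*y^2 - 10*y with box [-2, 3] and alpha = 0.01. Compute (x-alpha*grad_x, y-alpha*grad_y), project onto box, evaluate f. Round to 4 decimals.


Step 1: Compute gradient at (1.8978, -1.9059).
grad_x = 2*8*1.8978 + 10 = 40.3648
grad_y = 2*3*-1.9059 - 10 = -21.4354
Step 2: Gradient step.
x_raw = 1.8978 - 0.01*40.3648 = 1.4942
y_raw = -1.9059 - 0.01*-21.4354 = -1.6915
Step 3: Project onto [-2, 3].
x_proj = clip(1.4942) = 1.4942
y_proj = clip(-1.6915) = -1.6915
Step 4: Evaluate f.
f(1.4942, -1.6915) = 58.3009


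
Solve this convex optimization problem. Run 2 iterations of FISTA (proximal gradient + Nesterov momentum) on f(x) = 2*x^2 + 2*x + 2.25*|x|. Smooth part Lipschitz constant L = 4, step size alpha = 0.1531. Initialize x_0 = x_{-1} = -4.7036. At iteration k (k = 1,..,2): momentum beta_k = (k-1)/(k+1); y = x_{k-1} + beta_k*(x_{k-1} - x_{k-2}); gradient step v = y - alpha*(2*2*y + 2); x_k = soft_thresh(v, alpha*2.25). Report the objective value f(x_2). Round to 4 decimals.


FISTA on f(x) = 2*x^2 + 2*x + 2.25*|x|
L = 4, alpha = 0.1531
Iteration 1: beta = 0.0, y = -4.7036 + 0.0*(-4.7036 + 4.7036) = -4.7036
  grad(y) = -16.8144, v = y - alpha*grad = -2.1293
  prox(v) = soft_thresh(-2.1293, 0.3445) = -1.7848
Iteration 2: beta = 0.3333, y = -1.7848 + 0.3333*(-1.7848 + 4.7036) = -0.8119
  grad(y) = -1.2477, v = y - alpha*grad = -0.6209
  prox(v) = soft_thresh(-0.6209, 0.3445) = -0.2764
f(x_2) = 2*(-0.2764)^2 + 2*(-0.2764) + 2.25*|-0.2764| = 0.2219


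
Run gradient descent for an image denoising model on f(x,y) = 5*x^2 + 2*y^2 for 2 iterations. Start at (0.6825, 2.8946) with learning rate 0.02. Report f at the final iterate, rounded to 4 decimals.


Gradient descent on f(x,y) = 5*x^2 + 2*y^2.
Starting point: (0.6825, 2.8946), alpha = 0.02
Step 1: grad_x = 2*5*0.6825 = 6.825, grad_y = 2*2*2.8946 = 11.5784
  x_1 = 0.6825 - 0.02*6.825 = 0.546
  y_1 = 2.8946 - 0.02*11.5784 = 2.663
Step 2: grad_x = 2*5*0.546 = 5.46, grad_y = 2*2*2.663 = 10.6521
  x_2 = 0.546 - 0.02*5.46 = 0.4368
  y_2 = 2.663 - 0.02*10.6521 = 2.45
f(0.4368, 2.45) = 5*0.4368^2 + 2*2.45^2 = 12.9589


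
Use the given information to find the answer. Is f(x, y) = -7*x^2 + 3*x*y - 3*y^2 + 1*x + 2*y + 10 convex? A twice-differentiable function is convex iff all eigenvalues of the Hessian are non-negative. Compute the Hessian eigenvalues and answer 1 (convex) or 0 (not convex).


The Hessian of f(x,y) = -7*x^2 + 3*x*y - 3*y^2 + 1*x + 2*y + 10 is:
H = [[-14, 3], [3, -6]]
Trace = -14 - 6 = -20
Determinant = -14*-6 - (3)^2 = 75
Discriminant = (-20)^2 - 4*75 = 100.0
Eigenvalues: lambda_1 = -15.0, lambda_2 = -5.0
The function is not convex.

0


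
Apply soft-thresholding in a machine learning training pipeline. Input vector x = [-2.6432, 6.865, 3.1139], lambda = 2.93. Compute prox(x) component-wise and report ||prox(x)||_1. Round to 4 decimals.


Soft-thresholding with lambda = 2.93:
prox(-2.6432) = sign(-2.6432)*max(|-2.6432| - 2.93, 0) = 0.0
prox(6.865) = sign(6.865)*max(|6.865| - 2.93, 0) = 3.935
prox(3.1139) = sign(3.1139)*max(|3.1139| - 2.93, 0) = 0.1839
prox(x) = [0.0, 3.935, 0.1839]
||prox(x)||_1 = 0.0 + 3.935 + 0.1839 = 4.1189


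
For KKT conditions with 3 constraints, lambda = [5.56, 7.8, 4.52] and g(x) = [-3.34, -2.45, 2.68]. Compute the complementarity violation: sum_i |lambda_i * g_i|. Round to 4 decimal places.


KKT complementary slackness check:
lambda_1 * g_1 = 5.56 * -3.34 = -18.5704
lambda_2 * g_2 = 7.8 * -2.45 = -19.11
lambda_3 * g_3 = 4.52 * 2.68 = 12.1136
Total violation = 18.5704 + 19.11 + 12.1136 = 49.794


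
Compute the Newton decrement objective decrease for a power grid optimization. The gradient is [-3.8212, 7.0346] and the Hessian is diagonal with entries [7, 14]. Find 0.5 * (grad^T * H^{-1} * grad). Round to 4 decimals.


Step 1: H is diagonal, so H^(-1) * g = [-0.5459, 0.5025].
Step 2: g^T H^(-1) g = sum_i g_i^2 / H_ii
  = (-3.8212)^2/7 + (7.0346)^2/14
  = 2.0859 + 3.5347 = 5.6206
Step 3: Objective decrease = 0.5 * g^T H^(-1) g = 2.8103


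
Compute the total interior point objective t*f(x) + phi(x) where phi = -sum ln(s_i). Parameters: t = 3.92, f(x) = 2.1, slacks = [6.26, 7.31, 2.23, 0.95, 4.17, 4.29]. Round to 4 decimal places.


Step 1: Compute log-barrier.
ln values: [1.8342, 1.9892, 0.802, -0.0513, 1.4279, 1.4563]
phi = -(1.8342 + 1.9892 + 0.802 - 0.0513 + 1.4279 + 1.4563) = -7.4583
Step 2: Compute augmented objective.
t*f(x) = 3.92*2.1 = 8.232
Total = 8.232 - 7.4583 = 0.7737


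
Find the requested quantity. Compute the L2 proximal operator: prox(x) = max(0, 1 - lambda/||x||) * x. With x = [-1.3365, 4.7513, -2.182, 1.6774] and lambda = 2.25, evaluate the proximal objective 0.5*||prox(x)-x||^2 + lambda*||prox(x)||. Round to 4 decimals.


Step 1: Compute ||x||.
||x|| = 5.6512
Step 2: Compute scaling factor.
scale = max(0, 1 - 2.25/5.6512) = 0.6019
Step 3: prox(x) = [-0.8044, 2.8596, -1.3132, 1.0095]
||prox(x)|| = 3.4012
Step 4: Proximal objective.
0.5*||prox-x||^2 = 2.5313
lambda*||prox|| = 7.6527
Total = 10.1839


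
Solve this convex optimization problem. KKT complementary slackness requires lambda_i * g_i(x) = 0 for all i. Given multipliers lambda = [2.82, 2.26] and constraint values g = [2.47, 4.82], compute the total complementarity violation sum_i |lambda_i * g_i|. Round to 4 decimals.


KKT complementary slackness check:
lambda_1 * g_1 = 2.82 * 2.47 = 6.9654
lambda_2 * g_2 = 2.26 * 4.82 = 10.8932
Total violation = 6.9654 + 10.8932 = 17.8586


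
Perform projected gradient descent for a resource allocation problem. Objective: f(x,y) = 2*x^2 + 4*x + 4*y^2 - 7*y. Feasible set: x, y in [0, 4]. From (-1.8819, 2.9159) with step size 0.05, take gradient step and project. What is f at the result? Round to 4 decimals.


Step 1: Compute gradient at (-1.8819, 2.9159).
grad_x = 2*2*-1.8819 + 4 = -3.5276
grad_y = 2*4*2.9159 - 7 = 16.3272
Step 2: Gradient step.
x_raw = -1.8819 - 0.05*-3.5276 = -1.7055
y_raw = 2.9159 - 0.05*16.3272 = 2.0995
Step 3: Project onto [0, 4].
x_proj = clip(-1.7055) = 0.0
y_proj = clip(2.0995) = 2.0995
Step 4: Evaluate f.
f(0.0, 2.0995) = 2.9355


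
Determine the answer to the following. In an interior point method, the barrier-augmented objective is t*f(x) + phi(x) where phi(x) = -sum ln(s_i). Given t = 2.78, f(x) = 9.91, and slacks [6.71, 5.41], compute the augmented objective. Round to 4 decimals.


Step 1: Compute log-barrier.
ln values: [1.9036, 1.6882]
phi = -(1.9036 + 1.6882) = -3.5918
Step 2: Compute augmented objective.
t*f(x) = 2.78*9.91 = 27.5498
Total = 27.5498 - 3.5918 = 23.958


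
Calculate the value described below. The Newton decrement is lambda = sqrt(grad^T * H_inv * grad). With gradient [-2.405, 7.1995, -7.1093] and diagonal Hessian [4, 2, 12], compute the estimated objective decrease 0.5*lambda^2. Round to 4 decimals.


Step 1: H is diagonal, so H^(-1) * g = [-0.6013, 3.5998, -0.5924].
Step 2: g^T H^(-1) g = sum_i g_i^2 / H_ii
  = (-2.405)^2/4 + (7.1995)^2/2 + (-7.1093)^2/12
  = 1.446 + 25.9164 + 4.2118 = 31.5743
Step 3: Objective decrease = 0.5 * g^T H^(-1) g = 15.7871


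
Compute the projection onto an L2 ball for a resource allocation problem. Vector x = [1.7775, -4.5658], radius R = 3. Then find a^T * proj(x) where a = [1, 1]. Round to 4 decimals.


Step 1: Compute ||x|| (intermediates to 6 decimals).
||x|| = sqrt(1.7775^2 + (-4.5658)^2) = 4.899595
Step 2: Project.
Since ||x|| > R, scale = R/||x|| = 3/4.899595 = 0.612296, proj(x) = scale * x
proj(x) = [1.088356, -2.795621]
Step 3: Dot product.
a^T * proj(x) = 1*1.088356 + 1*(-2.795621) = -1.7073


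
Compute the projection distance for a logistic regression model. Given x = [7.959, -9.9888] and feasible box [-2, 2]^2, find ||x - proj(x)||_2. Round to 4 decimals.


Project each component onto [-2, 2].
clip(7.959) = 2.0, clip(-9.9888) = -2.0
Projection = [2.0, -2.0]
Squared diffs: [35.5097, 63.8209]
Distance = sqrt(99.3306) = 9.9665


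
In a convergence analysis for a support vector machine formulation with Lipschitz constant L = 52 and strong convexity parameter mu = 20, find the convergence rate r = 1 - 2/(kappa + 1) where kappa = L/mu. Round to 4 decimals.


Step 1: Compute the condition number.
kappa = L/mu = 52/20 = 2.6
Step 2: Compute the convergence rate.
r = 1 - 2/(kappa + 1) = 1 - 2*mu/(L + mu) = (L - mu)/(L + mu) = 32/72 = 0.4444


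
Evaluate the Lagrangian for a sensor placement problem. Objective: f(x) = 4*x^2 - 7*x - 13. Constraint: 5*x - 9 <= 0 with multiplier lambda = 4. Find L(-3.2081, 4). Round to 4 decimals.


Step 1: Evaluate f(x).
f(-3.2081) = 4*(-3.2081)^2 - 7*(-3.2081) - 13 = 50.6243
Step 2: Evaluate g(x).
g(-3.2081) = 5*-3.2081 - 9 = -25.0405
Step 3: Compute Lagrangian.
L = 50.6243 + 4*-25.0405 = -49.5377


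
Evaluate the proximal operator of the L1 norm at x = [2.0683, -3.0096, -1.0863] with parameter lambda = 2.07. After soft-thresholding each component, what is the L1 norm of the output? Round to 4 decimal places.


Soft-thresholding with lambda = 2.07:
prox(2.0683) = sign(2.0683)*max(|2.0683| - 2.07, 0) = 0.0
prox(-3.0096) = sign(-3.0096)*max(|-3.0096| - 2.07, 0) = -0.9396
prox(-1.0863) = sign(-1.0863)*max(|-1.0863| - 2.07, 0) = 0.0
prox(x) = [0.0, -0.9396, 0.0]
||prox(x)||_1 = 0.0 + 0.9396 + 0.0 = 0.9396


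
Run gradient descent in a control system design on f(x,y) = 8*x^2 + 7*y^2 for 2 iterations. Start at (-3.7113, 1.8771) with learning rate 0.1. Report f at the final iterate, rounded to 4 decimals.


Gradient descent on f(x,y) = 8*x^2 + 7*y^2.
Starting point: (-3.7113, 1.8771), alpha = 0.1
Step 1: grad_x = 2*8*-3.7113 = -59.3808, grad_y = 2*7*1.8771 = 26.2794
  x_1 = -3.7113 - 0.1*-59.3808 = 2.2268
  y_1 = 1.8771 - 0.1*26.2794 = -0.7508
Step 2: grad_x = 2*8*2.2268 = 35.6285, grad_y = 2*7*-0.7508 = -10.5118
  x_2 = 2.2268 - 0.1*35.6285 = -1.3361
  y_2 = -0.7508 - 0.1*-10.5118 = 0.3003
f(-1.3361, 0.3003) = 8*(-1.3361)^2 + 7*0.3003^2 = 14.912


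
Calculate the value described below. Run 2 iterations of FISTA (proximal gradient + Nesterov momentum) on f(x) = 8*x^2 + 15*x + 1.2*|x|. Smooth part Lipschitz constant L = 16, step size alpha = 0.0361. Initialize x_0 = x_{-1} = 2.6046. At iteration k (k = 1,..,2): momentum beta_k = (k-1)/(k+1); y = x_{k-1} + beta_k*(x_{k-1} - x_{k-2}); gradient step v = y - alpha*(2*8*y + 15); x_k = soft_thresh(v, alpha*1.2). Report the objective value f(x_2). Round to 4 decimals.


FISTA on f(x) = 8*x^2 + 15*x + 1.2*|x|
L = 16, alpha = 0.0361
Iteration 1: beta = 0.0, y = 2.6046 + 0.0*(2.6046 - 2.6046) = 2.6046
  grad(y) = 56.6736, v = y - alpha*grad = 0.5587
  prox(v) = soft_thresh(0.5587, 0.0433) = 0.5154
Iteration 2: beta = 0.3333, y = 0.5154 + 0.3333*(0.5154 - 2.6046) = -0.181
  grad(y) = 12.1032, v = y - alpha*grad = -0.618
  prox(v) = soft_thresh(-0.618, 0.0433) = -0.5747
f(x_2) = 8*(-0.5747)^2 + 15*(-0.5747) + 1.2*|-0.5747| = -5.2884


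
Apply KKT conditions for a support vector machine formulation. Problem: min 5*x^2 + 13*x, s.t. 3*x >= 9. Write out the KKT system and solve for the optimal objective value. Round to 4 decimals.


Step 1: Try lambda = 0 (constraint inactive).
x_unc = -13/(2*5) = -1.3
Check: 3*-1.3 = -3.9 < 9 -- violated!
Step 2: Constraint must be active: 3*x = 9
x* = 9/3 = 3.0
lambda = (2*5*3.0 + 13)/3 = 14.3333
Step 3: Compute optimal value.
f(x*) = 5*3.0^2 + 13*3.0 = 84.0


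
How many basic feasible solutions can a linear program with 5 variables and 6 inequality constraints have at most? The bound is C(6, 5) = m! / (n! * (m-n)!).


Each vertex corresponds to some choice of n active constraints out of m, so the number of vertices is at most C(m, n) = m! / (n!(m-n)!).
m = 6, n = 5
Numerator: 6 * 5 * 4 * 3 * 2
Denominator: 5! = 120
C(6, 5) = 6


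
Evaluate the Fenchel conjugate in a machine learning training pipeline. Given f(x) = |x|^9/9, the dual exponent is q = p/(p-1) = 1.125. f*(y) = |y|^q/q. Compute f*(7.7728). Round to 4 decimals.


The conjugate exponent q satisfies 1/p + 1/q = 1.
p = 9, so q = 9/(9 - 1) = 1.125
|y|^q = 7.7728^1.125 = 10.0438
f*(7.7728) = 10.0438 / 1.125 = 8.9279


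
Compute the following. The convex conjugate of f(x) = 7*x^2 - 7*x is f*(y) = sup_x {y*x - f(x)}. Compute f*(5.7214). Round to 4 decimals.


f*(y) = sup_x {y*x - a*x^2 - b*x} = sup_x {(y-b)*x - a*x^2}
FOC: (y - b) - 2a*x = 0 => x* = (y - b)/(2a)
x* = (5.7214 + 7)/(2*7) = 0.9087
f*(5.7214) = (y-b)^2/(4a) = (5.7214 + 7)^2/(4*7)
= 161.834/28 = 5.7798


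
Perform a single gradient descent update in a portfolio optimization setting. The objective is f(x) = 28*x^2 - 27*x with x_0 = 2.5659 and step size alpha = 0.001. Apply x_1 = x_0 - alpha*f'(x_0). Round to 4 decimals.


We compute the gradient at x_0 and apply the update.
f'(x) = 56*x - 27
f'(2.5659) = 56*2.5659 - 27 = 116.6904
x_1 = 2.5659 - 0.001*116.6904 = 2.4492


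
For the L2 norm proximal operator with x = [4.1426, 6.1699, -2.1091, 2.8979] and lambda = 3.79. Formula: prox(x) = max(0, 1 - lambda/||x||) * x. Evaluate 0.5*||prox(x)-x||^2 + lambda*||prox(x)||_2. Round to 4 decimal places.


Step 1: Compute ||x||.
||x|| = 8.2508
Step 2: Compute scaling factor.
scale = max(0, 1 - 3.79/8.2508) = 0.5406
Step 3: prox(x) = [2.2397, 3.3357, -1.1403, 1.5667]
||prox(x)|| = 4.4608
Step 4: Proximal objective.
0.5*||prox-x||^2 = 7.1821
lambda*||prox|| = 16.9064
Total = 24.0883


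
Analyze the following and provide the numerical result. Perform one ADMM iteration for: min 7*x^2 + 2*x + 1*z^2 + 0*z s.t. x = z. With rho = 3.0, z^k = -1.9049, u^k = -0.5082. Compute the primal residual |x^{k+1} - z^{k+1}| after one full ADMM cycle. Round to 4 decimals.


ADMM iteration with rho = 3.0, z^k = -1.9049, u^k = -0.5082
Step 1: x-update.
Minimize 7*x^2 + 2*x + (3.0/2)*(x + 1.9049 - 0.5082)^2
FOC: (2*7 + 3.0)*x = -2 + 3.0*(-1.9049 + 0.5082)
x^{k+1} = -0.3641
Step 2: z-update.
Minimize 1*z^2 + 0*z + (3.0/2)*(-0.3641 - z - 0.5082)^2
FOC: (2*1 + 3.0)*z = 0 + 3.0*(-0.3641 - 0.5082)
z^{k+1} = -0.5234
Step 3: u-update.
u^{k+1} = -0.5082 - 0.3641 + 0.5234 = -0.3489
Step 4: Primal residual = |-0.3641 + 0.5234| = 0.1593


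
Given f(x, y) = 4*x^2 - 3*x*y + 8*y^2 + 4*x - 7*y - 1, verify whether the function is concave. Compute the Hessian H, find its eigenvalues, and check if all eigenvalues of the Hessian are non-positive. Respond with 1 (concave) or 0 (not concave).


The Hessian of f(x,y) = 4*x^2 - 3*x*y + 8*y^2 + 4*x - 7*y - 1 is:
H = [[8, -3], [-3, 16]]
Trace = 8 + 16 = 24
Determinant = 8*16 - (-3)^2 = 119
Discriminant = (24)^2 - 4*119 = 100.0
Eigenvalues: lambda_1 = 7.0, lambda_2 = 17.0
The function is not concave.

0


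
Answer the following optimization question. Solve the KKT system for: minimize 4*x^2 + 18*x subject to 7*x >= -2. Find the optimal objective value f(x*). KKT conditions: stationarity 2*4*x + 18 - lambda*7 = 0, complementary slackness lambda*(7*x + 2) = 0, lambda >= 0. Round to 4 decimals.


Step 1: Try lambda = 0 (constraint inactive).
x_unc = -18/(2*4) = -2.25
Check: 7*-2.25 = -15.75 < -2 -- violated!
Step 2: Constraint must be active: 7*x = -2
x* = -2/7 = -0.2857 (rounded; the exact value -2/7 is used below)
lambda = (2*4*(-2/7) + 18)/7 = 2.2449
Step 3: Compute optimal value.
f(x*) = 4*(-2/7)^2 + 18*(-2/7) = -4.8163


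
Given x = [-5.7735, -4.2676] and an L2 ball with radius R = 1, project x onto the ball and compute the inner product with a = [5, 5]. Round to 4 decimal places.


Step 1: Compute ||x|| (intermediates to 6 decimals).
||x|| = sqrt((-5.7735)^2 + (-4.2676)^2) = 7.179534
Step 2: Project.
Since ||x|| > R, scale = R/||x|| = 1/7.179534 = 0.139285, proj(x) = scale * x
proj(x) = [-0.804162, -0.594413]
Step 3: Dot product.
a^T * proj(x) = 5*(-0.804162) + 5*(-0.594413) = -6.9929


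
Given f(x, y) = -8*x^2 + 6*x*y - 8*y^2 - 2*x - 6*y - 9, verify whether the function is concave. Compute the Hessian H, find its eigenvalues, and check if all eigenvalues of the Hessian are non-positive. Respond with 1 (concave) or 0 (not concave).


The Hessian of f(x,y) = -8*x^2 + 6*x*y - 8*y^2 - 2*x - 6*y - 9 is:
H = [[-16, 6], [6, -16]]
Trace = -16 - 16 = -32
Determinant = -16*-16 - (6)^2 = 220
Discriminant = (-32)^2 - 4*220 = 144.0
Eigenvalues: lambda_1 = -22.0, lambda_2 = -10.0
The function is concave.

1


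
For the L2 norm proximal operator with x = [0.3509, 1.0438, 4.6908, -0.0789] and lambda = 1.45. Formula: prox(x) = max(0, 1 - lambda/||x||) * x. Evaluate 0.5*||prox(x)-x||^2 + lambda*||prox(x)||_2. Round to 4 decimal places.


Step 1: Compute ||x||.
||x|| = 4.819
Step 2: Compute scaling factor.
scale = max(0, 1 - 1.45/4.819) = 0.6991
Step 3: prox(x) = [0.2453, 0.7297, 3.2794, -0.0552]
||prox(x)|| = 3.369
Step 4: Proximal objective.
0.5*||prox-x||^2 = 1.0513
lambda*||prox|| = 4.8851
Total = 5.9363


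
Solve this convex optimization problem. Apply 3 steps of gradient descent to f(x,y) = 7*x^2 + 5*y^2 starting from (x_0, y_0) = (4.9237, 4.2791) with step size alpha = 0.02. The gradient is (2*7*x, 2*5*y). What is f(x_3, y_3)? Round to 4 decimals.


Gradient descent on f(x,y) = 7*x^2 + 5*y^2.
Starting point: (4.9237, 4.2791), alpha = 0.02
Step 1: grad_x = 2*7*4.9237 = 68.9318, grad_y = 2*5*4.2791 = 42.791
  x_1 = 4.9237 - 0.02*68.9318 = 3.5451
  y_1 = 4.2791 - 0.02*42.791 = 3.4233
Step 2: grad_x = 2*7*3.5451 = 49.6309, grad_y = 2*5*3.4233 = 34.2328
  x_2 = 3.5451 - 0.02*49.6309 = 2.5524
  y_2 = 3.4233 - 0.02*34.2328 = 2.7386
Step 3: grad_x = 2*7*2.5524 = 35.7342, grad_y = 2*5*2.7386 = 27.3862
  x_3 = 2.5524 - 0.02*35.7342 = 1.8378
  y_3 = 2.7386 - 0.02*27.3862 = 2.1909
f(1.8378, 2.1909) = 7*1.8378^2 + 5*2.1909^2 = 47.6418


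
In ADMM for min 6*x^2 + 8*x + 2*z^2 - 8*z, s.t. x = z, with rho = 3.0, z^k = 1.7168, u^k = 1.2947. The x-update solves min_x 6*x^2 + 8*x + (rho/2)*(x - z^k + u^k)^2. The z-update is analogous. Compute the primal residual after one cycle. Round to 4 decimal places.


ADMM iteration with rho = 3.0, z^k = 1.7168, u^k = 1.2947
Step 1: x-update.
Minimize 6*x^2 + 8*x + (3.0/2)*(x - 1.7168 + 1.2947)^2
FOC: (2*6 + 3.0)*x = -8 + 3.0*(1.7168 - 1.2947)
x^{k+1} = -0.4489
Step 2: z-update.
Minimize 2*z^2 - 8*z + (3.0/2)*(-0.4489 - z + 1.2947)^2
FOC: (2*2 + 3.0)*z = 8 + 3.0*(-0.4489 + 1.2947)
z^{k+1} = 1.5053
Step 3: u-update.
u^{k+1} = 1.2947 - 0.4489 - 1.5053 = -0.6596
Step 4: Primal residual = |-0.4489 - 1.5053| = 1.9543


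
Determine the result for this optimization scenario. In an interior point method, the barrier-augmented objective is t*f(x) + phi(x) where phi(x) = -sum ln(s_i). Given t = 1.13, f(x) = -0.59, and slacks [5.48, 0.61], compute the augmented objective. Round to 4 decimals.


Step 1: Compute log-barrier.
ln values: [1.7011, -0.4943]
phi = -(1.7011 - 0.4943) = -1.2068
Step 2: Compute augmented objective.
t*f(x) = 1.13*-0.59 = -0.6667
Total = -0.6667 - 1.2068 = -1.8735


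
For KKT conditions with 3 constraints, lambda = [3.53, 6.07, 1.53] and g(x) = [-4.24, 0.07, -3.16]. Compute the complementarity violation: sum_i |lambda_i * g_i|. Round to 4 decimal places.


KKT complementary slackness check:
lambda_1 * g_1 = 3.53 * -4.24 = -14.9672
lambda_2 * g_2 = 6.07 * 0.07 = 0.4249
lambda_3 * g_3 = 1.53 * -3.16 = -4.8348
Total violation = 14.9672 + 0.4249 + 4.8348 = 20.2269


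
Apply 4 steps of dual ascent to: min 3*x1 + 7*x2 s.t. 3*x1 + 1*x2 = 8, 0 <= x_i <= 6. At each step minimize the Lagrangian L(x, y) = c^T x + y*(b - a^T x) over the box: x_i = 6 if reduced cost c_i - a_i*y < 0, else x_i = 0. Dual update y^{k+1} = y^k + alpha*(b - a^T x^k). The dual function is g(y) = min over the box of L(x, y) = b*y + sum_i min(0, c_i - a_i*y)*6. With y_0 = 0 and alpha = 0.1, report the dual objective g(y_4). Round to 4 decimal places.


Dual ascent for LP: min 3*x1 + 7*x2, 3*x1 + 1*x2 = 8, 0 <= x_i <= 6
Step 1: y^k = 0.0, reduced costs: (3.0, 7.0)
  x^k = (0.0, 0.0), subgradient = b - a^T x = 8.0
  y^{k+1} = 0.0 + 0.1*8.0 = 0.8
Step 2: y^k = 0.8, reduced costs: (0.6, 6.2)
  x^k = (0.0, 0.0), subgradient = b - a^T x = 8.0
  y^{k+1} = 0.8 + 0.1*8.0 = 1.6
Step 3: y^k = 1.6, reduced costs: (-1.8, 5.4)
  x^k = (6.0, 0.0), subgradient = b - a^T x = -10.0
  y^{k+1} = 1.6 + 0.1*-10.0 = 0.6
Step 4: y^k = 0.6, reduced costs: (1.2, 6.4)
  x^k = (0.0, 0.0), subgradient = b - a^T x = 8.0
  y^{k+1} = 0.6 + 0.1*8.0 = 1.4
Dual objective at y_4 = 1.4: reduced costs (-1.2, 5.6), box minimizer x = (6.0, 0.0)
g(y_4) = b*y + (c1 - a1*y)*x1 + (c2 - a2*y)*x2 = 8*1.4 + (-1.2)*6.0 + 5.6*0.0 = 11.2 - 7.2 + 0.0 = 4.0


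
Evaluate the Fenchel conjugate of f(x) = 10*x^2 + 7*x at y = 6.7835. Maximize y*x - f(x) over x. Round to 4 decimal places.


f*(y) = sup_x {y*x - a*x^2 - b*x} = sup_x {(y-b)*x - a*x^2}
FOC: (y - b) - 2a*x = 0 => x* = (y - b)/(2a)
x* = (6.7835 - 7)/(2*10) = -0.0108
f*(6.7835) = (y-b)^2/(4a) = (6.7835 - 7)^2/(4*10)
= 0.0469/40 = 0.0012


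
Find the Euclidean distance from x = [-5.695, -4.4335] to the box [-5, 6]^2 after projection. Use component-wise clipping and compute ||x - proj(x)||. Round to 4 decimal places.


Project each component onto [-5, 6].
clip(-5.695) = -5.0, clip(-4.4335) = -4.4335
Projection = [-5.0, -4.4335]
Squared diffs: [0.483, 0.0]
Distance = sqrt(0.483) = 0.695


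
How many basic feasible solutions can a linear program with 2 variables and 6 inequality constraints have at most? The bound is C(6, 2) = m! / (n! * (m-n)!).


Each vertex corresponds to some choice of n active constraints out of m, so the number of vertices is at most C(m, n) = m! / (n!(m-n)!).
m = 6, n = 2
Numerator: 6 * 5
Denominator: 2! = 2
C(6, 2) = 15


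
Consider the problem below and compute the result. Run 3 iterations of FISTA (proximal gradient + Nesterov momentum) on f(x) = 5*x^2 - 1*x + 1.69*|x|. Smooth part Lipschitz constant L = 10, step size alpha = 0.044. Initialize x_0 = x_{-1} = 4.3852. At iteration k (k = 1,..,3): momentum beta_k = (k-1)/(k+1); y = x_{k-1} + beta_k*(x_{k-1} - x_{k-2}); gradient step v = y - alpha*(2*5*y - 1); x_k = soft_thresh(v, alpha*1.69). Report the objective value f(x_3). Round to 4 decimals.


FISTA on f(x) = 5*x^2 - 1*x + 1.69*|x|
L = 10, alpha = 0.044
Iteration 1: beta = 0.0, y = 4.3852 + 0.0*(4.3852 - 4.3852) = 4.3852
  grad(y) = 42.852, v = y - alpha*grad = 2.4997
  prox(v) = soft_thresh(2.4997, 0.0744) = 2.4254
Iteration 2: beta = 0.3333, y = 2.4254 + 0.3333*(2.4254 - 4.3852) = 1.7721
  grad(y) = 16.7207, v = y - alpha*grad = 1.0364
  prox(v) = soft_thresh(1.0364, 0.0744) = 0.962
Iteration 3: beta = 0.5, y = 0.962 + 0.5*(0.962 - 2.4254) = 0.2303
  grad(y) = 1.3032, v = y - alpha*grad = 0.173
  prox(v) = soft_thresh(0.173, 0.0744) = 0.0986
f(x_3) = 5*0.0986^2 - 1*0.0986 + 1.69*|0.0986| = 0.1167


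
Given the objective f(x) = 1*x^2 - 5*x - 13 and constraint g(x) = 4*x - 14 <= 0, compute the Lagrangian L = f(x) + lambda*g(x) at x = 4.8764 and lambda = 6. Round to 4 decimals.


Step 1: Evaluate f(x).
f(4.8764) = 1*4.8764^2 - 5*4.8764 - 13 = -13.6027
Step 2: Evaluate g(x).
g(4.8764) = 4*4.8764 - 14 = 5.5056
Step 3: Compute Lagrangian.
L = -13.6027 + 6*5.5056 = 19.4309


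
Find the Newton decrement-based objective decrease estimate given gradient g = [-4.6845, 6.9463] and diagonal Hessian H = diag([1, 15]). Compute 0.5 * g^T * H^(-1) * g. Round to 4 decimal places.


Step 1: H is diagonal, so H^(-1) * g = [-4.6845, 0.4631].
Step 2: g^T H^(-1) g = sum_i g_i^2 / H_ii
  = (-4.6845)^2/1 + (6.9463)^2/15
  = 21.9445 + 3.2167 = 25.1613
Step 3: Objective decrease = 0.5 * g^T H^(-1) g = 12.5806


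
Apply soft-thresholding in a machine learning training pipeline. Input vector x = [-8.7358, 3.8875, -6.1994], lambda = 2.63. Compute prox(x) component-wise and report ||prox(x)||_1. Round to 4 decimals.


Soft-thresholding with lambda = 2.63:
prox(-8.7358) = sign(-8.7358)*max(|-8.7358| - 2.63, 0) = -6.1058
prox(3.8875) = sign(3.8875)*max(|3.8875| - 2.63, 0) = 1.2575
prox(-6.1994) = sign(-6.1994)*max(|-6.1994| - 2.63, 0) = -3.5694
prox(x) = [-6.1058, 1.2575, -3.5694]
||prox(x)||_1 = 6.1058 + 1.2575 + 3.5694 = 10.9327


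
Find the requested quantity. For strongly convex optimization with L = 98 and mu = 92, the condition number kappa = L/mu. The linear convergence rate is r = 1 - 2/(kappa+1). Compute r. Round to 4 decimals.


Step 1: Compute the condition number.
kappa = L/mu = 98/92 = 1.0652
Step 2: Compute the convergence rate.
r = 1 - 2/(kappa + 1) = 1 - 2*mu/(L + mu) = (L - mu)/(L + mu) = 6/190 = 0.0316


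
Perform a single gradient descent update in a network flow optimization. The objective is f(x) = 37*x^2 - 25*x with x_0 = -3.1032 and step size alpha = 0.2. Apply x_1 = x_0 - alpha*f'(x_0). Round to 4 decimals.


We compute the gradient at x_0 and apply the update.
f'(x) = 74*x - 25
f'(-3.1032) = 74*-3.1032 - 25 = -254.6368
x_1 = -3.1032 - 0.2*-254.6368 = 47.8242


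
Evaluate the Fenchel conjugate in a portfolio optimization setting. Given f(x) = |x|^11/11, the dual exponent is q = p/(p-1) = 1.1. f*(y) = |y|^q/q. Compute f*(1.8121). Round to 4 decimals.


The conjugate exponent q satisfies 1/p + 1/q = 1.
p = 11, so q = 11/(11 - 1) = 1.1
|y|^q = 1.8121^1.1 = 1.9231
f*(1.8121) = 1.9231 / 1.1 = 1.7483


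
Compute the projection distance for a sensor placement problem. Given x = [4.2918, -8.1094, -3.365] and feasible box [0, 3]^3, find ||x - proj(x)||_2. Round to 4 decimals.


Project each component onto [0, 3].
clip(4.2918) = 3.0, clip(-8.1094) = 0.0, clip(-3.365) = 0.0
Projection = [3.0, 0.0, 0.0]
Squared diffs: [1.6687, 65.7624, 11.3232]
Distance = sqrt(78.7543) = 8.8744


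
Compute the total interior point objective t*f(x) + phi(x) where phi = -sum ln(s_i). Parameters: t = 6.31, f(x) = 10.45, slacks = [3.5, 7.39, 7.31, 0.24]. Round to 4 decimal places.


Step 1: Compute log-barrier.
ln values: [1.2528, 2.0001, 1.9892, -1.4271]
phi = -(1.2528 + 2.0001 + 1.9892 - 1.4271) = -3.815
Step 2: Compute augmented objective.
t*f(x) = 6.31*10.45 = 65.9395
Total = 65.9395 - 3.815 = 62.1245


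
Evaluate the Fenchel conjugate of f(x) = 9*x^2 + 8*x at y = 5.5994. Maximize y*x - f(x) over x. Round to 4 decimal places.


f*(y) = sup_x {y*x - a*x^2 - b*x} = sup_x {(y-b)*x - a*x^2}
FOC: (y - b) - 2a*x = 0 => x* = (y - b)/(2a)
x* = (5.5994 - 8)/(2*9) = -0.1334
f*(5.5994) = (y-b)^2/(4a) = (5.5994 - 8)^2/(4*9)
= 5.7629/36 = 0.1601
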